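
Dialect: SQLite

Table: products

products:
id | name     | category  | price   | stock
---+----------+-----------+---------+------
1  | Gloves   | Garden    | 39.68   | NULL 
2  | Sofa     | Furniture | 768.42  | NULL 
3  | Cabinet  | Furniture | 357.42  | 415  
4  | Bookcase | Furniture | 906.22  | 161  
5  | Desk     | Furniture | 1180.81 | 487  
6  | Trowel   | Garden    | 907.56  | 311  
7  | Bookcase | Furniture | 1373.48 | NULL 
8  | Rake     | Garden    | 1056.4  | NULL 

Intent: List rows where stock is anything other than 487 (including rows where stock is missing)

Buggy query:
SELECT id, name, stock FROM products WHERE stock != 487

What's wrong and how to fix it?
Bug: Inequality against NULL is unknown, not true; rows with NULL are dropped

Fix: Add an explicit OR stock IS NULL to include the missing-value rows

Corrected query:
SELECT id, name, stock FROM products WHERE stock != 487 OR stock IS NULL

Result:
id | name     | stock
---+----------+------
1  | Gloves   | NULL 
2  | Sofa     | NULL 
3  | Cabinet  | 415  
4  | Bookcase | 161  
6  | Trowel   | 311  
7  | Bookcase | NULL 
8  | Rake     | NULL 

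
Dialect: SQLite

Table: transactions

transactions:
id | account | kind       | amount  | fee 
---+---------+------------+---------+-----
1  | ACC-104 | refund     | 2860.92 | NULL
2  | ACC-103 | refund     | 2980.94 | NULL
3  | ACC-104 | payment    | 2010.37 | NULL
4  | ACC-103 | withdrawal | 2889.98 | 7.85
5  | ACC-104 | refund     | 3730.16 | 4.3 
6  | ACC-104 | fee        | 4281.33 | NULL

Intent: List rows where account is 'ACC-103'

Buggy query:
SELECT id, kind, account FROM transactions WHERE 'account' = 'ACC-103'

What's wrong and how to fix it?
Bug: Single quotes denote string literals in SQL; the column name is being compared as a constant string

Fix: Remove the quotes around the column name (or use double quotes for an identifier)

Corrected query:
SELECT id, kind, account FROM transactions WHERE account = 'ACC-103'

Result:
id | kind       | account
---+------------+--------
2  | refund     | ACC-103
4  | withdrawal | ACC-103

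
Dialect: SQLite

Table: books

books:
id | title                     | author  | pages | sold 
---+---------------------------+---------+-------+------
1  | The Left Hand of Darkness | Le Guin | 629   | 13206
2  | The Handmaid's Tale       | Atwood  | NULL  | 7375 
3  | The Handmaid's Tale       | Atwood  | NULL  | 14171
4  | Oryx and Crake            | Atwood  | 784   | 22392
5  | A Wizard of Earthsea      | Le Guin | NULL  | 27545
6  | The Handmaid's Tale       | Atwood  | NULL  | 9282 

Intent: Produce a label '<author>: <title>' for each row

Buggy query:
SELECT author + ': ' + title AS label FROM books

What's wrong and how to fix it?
Bug: SQLite uses || for string concatenation; + coerces text to numbers (yielding 0)

Fix: Replace + with || to concatenate text

Corrected query:
SELECT author || ': ' || title AS label FROM books

Result:
label                             
----------------------------------
Le Guin: The Left Hand of Darkness
Atwood: The Handmaid's Tale       
Atwood: The Handmaid's Tale       
Atwood: Oryx and Crake            
Le Guin: A Wizard of Earthsea     
Atwood: The Handmaid's Tale       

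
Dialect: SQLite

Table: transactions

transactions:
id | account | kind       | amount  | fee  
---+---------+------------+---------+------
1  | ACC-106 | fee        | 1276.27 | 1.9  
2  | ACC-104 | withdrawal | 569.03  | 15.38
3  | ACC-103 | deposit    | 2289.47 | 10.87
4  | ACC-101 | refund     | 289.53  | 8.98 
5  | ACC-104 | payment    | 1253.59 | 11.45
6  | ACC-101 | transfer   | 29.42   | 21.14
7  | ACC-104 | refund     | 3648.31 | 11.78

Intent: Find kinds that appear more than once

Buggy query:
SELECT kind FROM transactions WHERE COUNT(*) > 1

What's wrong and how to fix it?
Bug: WHERE can't reference COUNT(*); aggregates are computed after WHERE

Fix: Group first, then use HAVING for the count condition

Corrected query:
SELECT kind FROM transactions GROUP BY kind HAVING COUNT(*) > 1

Result:
kind  
------
refund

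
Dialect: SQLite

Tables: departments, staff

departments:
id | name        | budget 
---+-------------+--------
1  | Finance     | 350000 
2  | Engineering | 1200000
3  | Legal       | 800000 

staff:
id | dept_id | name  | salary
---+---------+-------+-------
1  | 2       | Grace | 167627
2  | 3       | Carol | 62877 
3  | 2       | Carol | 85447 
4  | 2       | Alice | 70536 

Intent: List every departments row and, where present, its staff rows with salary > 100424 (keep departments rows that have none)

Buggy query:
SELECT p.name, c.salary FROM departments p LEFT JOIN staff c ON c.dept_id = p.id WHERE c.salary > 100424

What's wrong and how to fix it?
Bug: A WHERE condition on the right-hand table after LEFT JOIN drops unmatched parents

Fix: Move the right-table condition into the ON clause so unmatched parents are kept

Corrected query:
SELECT p.name, c.salary FROM departments p LEFT JOIN staff c ON c.dept_id = p.id AND c.salary > 100424

Result:
name        | salary
------------+-------
Finance     | NULL  
Engineering | 167627
Legal       | NULL  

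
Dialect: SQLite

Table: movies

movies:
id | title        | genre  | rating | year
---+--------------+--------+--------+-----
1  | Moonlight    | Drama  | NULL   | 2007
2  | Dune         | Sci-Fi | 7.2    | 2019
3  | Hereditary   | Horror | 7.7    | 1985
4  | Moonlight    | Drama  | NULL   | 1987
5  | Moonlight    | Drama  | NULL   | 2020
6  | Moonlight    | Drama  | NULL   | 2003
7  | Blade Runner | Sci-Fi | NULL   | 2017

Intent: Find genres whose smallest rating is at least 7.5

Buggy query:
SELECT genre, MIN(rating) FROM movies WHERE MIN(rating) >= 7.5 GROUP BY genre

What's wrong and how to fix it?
Bug: Aggregates like MIN are computed per group after WHERE runs

Fix: Use HAVING for the per-group MIN condition

Corrected query:
SELECT genre, MIN(rating) FROM movies GROUP BY genre HAVING MIN(rating) >= 7.5

Result:
genre  | MIN(rating)
-------+------------
Horror | 7.7        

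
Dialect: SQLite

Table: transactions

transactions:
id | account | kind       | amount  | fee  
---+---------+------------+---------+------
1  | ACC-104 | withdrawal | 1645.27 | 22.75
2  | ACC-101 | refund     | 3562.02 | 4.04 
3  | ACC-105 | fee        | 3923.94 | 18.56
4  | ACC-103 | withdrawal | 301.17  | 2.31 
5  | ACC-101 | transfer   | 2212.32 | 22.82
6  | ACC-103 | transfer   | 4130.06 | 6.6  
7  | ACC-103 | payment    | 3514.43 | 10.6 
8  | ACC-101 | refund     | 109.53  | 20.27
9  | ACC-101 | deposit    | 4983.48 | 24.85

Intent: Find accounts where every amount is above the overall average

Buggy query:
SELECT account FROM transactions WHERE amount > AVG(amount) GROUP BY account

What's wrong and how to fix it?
Bug: WHERE evaluates per row before aggregation, so AVG() is unavailable

Fix: Use a subquery for AVG and a HAVING MIN(...) filter so the condition holds for every row in the group

Corrected query:
SELECT account FROM transactions GROUP BY account HAVING MIN(amount) > (SELECT AVG(amount) FROM transactions)

Result:
account
-------
ACC-105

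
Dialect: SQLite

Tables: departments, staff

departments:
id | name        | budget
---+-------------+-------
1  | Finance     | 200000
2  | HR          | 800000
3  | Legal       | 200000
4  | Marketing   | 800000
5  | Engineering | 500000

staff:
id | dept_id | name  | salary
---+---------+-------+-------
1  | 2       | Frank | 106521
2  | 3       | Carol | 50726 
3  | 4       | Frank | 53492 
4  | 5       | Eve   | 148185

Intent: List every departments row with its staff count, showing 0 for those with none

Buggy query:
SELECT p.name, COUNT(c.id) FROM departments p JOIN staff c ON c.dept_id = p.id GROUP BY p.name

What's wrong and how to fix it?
Bug: An inner join excludes parents with zero children

Fix: Use LEFT JOIN so parents without children still appear (COUNT(c.id) gives 0)

Corrected query:
SELECT p.name, COUNT(c.id) FROM departments p LEFT JOIN staff c ON c.dept_id = p.id GROUP BY p.name

Result:
name        | COUNT(c.id)
------------+------------
Engineering | 1          
Finance     | 0          
HR          | 1          
Legal       | 1          
Marketing   | 1          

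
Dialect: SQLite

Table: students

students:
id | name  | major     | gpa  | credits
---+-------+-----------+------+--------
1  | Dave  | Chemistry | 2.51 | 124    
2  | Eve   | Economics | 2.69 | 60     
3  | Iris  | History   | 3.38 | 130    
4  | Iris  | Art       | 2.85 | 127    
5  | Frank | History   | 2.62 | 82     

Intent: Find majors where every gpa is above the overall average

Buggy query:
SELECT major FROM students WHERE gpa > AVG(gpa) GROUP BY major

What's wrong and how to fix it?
Bug: WHERE evaluates per row before aggregation, so AVG() is unavailable

Fix: Compute the overall average in a scalar subquery and compare each group's MIN against it in HAVING

Corrected query:
SELECT major FROM students GROUP BY major HAVING MIN(gpa) > (SELECT AVG(gpa) FROM students)

Result:
major
-----
Art  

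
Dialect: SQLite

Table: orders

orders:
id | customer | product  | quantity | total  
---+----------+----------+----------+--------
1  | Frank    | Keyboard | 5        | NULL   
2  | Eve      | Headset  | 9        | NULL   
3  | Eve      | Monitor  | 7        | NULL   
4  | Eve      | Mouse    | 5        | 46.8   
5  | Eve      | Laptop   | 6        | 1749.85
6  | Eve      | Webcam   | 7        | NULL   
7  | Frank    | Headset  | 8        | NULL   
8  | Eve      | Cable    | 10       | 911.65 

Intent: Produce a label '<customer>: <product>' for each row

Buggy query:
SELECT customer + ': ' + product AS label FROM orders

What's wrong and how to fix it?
Bug: SQLite uses || for string concatenation; + coerces text to numbers (yielding 0)

Fix: Use the || operator for string concatenation

Corrected query:
SELECT customer || ': ' || product AS label FROM orders

Result:
label          
---------------
Frank: Keyboard
Eve: Headset   
Eve: Monitor   
Eve: Mouse     
Eve: Laptop    
Eve: Webcam    
Frank: Headset 
Eve: Cable     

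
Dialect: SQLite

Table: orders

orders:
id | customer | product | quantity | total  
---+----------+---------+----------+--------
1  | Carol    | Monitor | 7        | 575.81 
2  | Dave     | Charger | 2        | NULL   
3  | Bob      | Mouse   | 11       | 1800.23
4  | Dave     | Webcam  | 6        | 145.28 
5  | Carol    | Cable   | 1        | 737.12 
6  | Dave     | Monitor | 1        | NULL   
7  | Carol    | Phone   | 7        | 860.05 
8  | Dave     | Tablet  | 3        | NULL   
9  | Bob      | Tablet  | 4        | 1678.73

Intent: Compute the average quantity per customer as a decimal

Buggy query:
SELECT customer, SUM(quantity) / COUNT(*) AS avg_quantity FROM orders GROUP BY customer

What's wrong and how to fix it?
Bug: Both operands are integers, so '/' performs integer division and truncates

Fix: Cast one side to REAL so the division keeps the fractional part

Corrected query:
SELECT customer, SUM(quantity) * 1.0 / COUNT(*) AS avg_quantity FROM orders GROUP BY customer

Result:
customer | avg_quantity
---------+-------------
Bob      | 7.5         
Carol    | 5           
Dave     | 3           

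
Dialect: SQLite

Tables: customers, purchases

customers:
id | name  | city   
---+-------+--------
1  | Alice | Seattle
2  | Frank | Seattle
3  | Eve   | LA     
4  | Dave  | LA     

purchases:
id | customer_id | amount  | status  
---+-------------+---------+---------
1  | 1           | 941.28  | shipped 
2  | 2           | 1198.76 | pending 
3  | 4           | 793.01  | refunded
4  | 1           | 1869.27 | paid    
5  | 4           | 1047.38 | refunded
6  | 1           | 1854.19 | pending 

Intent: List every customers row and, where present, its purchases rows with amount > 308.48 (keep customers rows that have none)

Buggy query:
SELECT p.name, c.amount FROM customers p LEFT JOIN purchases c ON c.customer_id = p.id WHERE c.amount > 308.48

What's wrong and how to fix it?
Bug: A WHERE condition on the right-hand table after LEFT JOIN drops unmatched parents

Fix: Move the right-table condition into the ON clause so unmatched parents are kept

Corrected query:
SELECT p.name, c.amount FROM customers p LEFT JOIN purchases c ON c.customer_id = p.id AND c.amount > 308.48

Result:
name  | amount 
------+--------
Alice | 941.28 
Alice | 1854.19
Alice | 1869.27
Frank | 1198.76
Eve   | NULL   
Dave  | 793.01 
Dave  | 1047.38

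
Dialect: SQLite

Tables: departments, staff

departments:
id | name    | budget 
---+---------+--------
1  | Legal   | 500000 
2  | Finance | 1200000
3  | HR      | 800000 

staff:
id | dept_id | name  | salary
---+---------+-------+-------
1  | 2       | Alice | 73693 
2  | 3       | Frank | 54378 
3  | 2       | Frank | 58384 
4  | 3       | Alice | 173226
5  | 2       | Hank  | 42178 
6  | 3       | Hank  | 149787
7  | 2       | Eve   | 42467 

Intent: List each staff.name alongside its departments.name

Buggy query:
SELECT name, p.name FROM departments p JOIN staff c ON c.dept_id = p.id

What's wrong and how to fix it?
Bug: Both tables have a 'name' column; the unqualified reference is ambiguous

Fix: Prefix ambiguous columns with the table alias

Corrected query:
SELECT c.name, p.name FROM departments p JOIN staff c ON c.dept_id = p.id

Result:
name  | name   
------+--------
Alice | Finance
Frank | HR     
Frank | Finance
Alice | HR     
Hank  | Finance
Hank  | HR     
Eve   | Finance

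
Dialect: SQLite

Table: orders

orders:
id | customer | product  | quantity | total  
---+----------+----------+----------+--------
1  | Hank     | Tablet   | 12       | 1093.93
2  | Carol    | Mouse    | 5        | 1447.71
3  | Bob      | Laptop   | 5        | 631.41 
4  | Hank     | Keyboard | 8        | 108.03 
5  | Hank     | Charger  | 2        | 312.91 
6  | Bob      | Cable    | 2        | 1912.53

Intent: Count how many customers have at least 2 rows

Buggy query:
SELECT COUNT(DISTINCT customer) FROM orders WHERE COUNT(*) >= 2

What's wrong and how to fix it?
Bug: COUNT(*) cannot appear in WHERE; the per-group count doesn't exist yet

Fix: Group first with HAVING COUNT(*) >= 2, then COUNT the resulting groups

Corrected query:
SELECT COUNT(*) FROM (SELECT customer FROM orders GROUP BY customer HAVING COUNT(*) >= 2)

Result:
COUNT(*)
--------
2       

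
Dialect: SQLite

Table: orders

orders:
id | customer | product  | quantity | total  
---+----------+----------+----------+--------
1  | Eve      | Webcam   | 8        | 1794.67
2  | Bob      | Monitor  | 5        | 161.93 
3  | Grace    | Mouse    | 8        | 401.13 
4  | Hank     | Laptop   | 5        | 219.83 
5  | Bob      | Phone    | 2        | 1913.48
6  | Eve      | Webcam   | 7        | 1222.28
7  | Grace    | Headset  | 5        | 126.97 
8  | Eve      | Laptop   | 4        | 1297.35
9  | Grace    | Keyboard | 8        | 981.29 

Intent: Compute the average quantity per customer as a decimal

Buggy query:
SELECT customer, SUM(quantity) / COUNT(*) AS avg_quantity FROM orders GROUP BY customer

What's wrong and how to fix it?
Bug: SUM(quantity) and COUNT(*) are both integers; the division truncates the fractional part

Fix: Multiply by 1.0 (or CAST to REAL) to force floating-point division

Corrected query:
SELECT customer, SUM(quantity) * 1.0 / COUNT(*) AS avg_quantity FROM orders GROUP BY customer

Result:
customer | avg_quantity
---------+-------------
Bob      | 3.5         
Eve      | 6.333333    
Grace    | 7           
Hank     | 5           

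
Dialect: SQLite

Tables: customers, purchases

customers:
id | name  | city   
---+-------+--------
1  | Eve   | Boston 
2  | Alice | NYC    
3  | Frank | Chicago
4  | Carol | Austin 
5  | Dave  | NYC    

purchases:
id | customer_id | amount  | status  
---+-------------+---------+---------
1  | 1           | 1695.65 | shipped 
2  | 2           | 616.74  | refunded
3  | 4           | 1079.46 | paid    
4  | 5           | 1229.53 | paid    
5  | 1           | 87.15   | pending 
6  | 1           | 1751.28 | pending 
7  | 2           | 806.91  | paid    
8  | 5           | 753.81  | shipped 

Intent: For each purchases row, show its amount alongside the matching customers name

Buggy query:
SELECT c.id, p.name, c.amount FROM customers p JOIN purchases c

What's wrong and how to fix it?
Bug: JOIN with no ON clause produces a cartesian product; every purchases row pairs with every customers row

Fix: Specify the join condition linking the foreign key to the parent id

Corrected query:
SELECT c.id, p.name, c.amount FROM customers p JOIN purchases c ON c.customer_id = p.id

Result:
id | name  | amount 
---+-------+--------
1  | Eve   | 1695.65
2  | Alice | 616.74 
3  | Carol | 1079.46
4  | Dave  | 1229.53
5  | Eve   | 87.15  
6  | Eve   | 1751.28
7  | Alice | 806.91 
8  | Dave  | 753.81 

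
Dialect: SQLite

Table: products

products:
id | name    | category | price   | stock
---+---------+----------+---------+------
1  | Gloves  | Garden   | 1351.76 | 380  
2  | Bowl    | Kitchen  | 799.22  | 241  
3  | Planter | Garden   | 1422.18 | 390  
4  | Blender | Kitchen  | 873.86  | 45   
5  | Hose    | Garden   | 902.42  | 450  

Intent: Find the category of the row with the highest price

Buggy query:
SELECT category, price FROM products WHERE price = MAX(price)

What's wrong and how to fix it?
Bug: WHERE is evaluated per row; an aggregate over the whole table isn't defined there

Fix: Use a subquery: WHERE price = (SELECT MAX(price) FROM products)

Corrected query:
SELECT category, price FROM products WHERE price = (SELECT MAX(price) FROM products)

Result:
category | price  
---------+--------
Garden   | 1422.18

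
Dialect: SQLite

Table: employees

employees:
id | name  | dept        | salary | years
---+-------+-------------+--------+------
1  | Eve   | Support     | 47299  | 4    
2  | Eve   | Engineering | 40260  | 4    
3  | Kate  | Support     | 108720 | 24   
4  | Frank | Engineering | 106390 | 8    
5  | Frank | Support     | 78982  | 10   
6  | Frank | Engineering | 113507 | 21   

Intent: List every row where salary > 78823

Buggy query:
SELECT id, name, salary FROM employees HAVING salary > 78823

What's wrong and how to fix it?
Bug: This is a non-aggregate query (no GROUP BY, no aggregates), so in SQLite the HAVING clause is invalid here; a row-level condition belongs in WHERE

Fix: Replace HAVING with WHERE since the condition applies to individual rows

Corrected query:
SELECT id, name, salary FROM employees WHERE salary > 78823

Result:
id | name  | salary
---+-------+-------
3  | Kate  | 108720
4  | Frank | 106390
5  | Frank | 78982 
6  | Frank | 113507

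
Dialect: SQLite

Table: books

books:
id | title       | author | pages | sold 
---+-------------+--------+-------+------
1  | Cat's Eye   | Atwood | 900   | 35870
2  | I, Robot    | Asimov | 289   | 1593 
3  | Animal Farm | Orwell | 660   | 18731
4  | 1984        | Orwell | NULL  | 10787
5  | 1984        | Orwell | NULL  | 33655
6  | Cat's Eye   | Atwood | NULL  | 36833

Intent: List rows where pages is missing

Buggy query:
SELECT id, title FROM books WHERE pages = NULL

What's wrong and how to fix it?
Bug: Comparing to NULL with '=' never matches; NULL = NULL is unknown, not true

Fix: Replace '= NULL' with 'IS NULL'

Corrected query:
SELECT id, title FROM books WHERE pages IS NULL

Result:
id | title    
---+----------
4  | 1984     
5  | 1984     
6  | Cat's Eye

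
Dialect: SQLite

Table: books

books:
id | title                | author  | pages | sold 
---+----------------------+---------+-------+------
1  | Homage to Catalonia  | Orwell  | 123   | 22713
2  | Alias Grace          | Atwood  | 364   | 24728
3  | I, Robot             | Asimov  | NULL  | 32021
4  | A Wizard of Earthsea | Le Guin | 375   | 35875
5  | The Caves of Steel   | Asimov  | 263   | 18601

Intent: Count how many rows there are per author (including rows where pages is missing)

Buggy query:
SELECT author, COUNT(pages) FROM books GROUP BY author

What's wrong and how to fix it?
Bug: COUNT(column) counts non-NULL values only; rows with NULL pages aren't counted

Fix: Use COUNT(*) to count all rows regardless of NULL

Corrected query:
SELECT author, COUNT(*) FROM books GROUP BY author

Result:
author  | COUNT(*)
--------+---------
Asimov  | 2       
Atwood  | 1       
Le Guin | 1       
Orwell  | 1       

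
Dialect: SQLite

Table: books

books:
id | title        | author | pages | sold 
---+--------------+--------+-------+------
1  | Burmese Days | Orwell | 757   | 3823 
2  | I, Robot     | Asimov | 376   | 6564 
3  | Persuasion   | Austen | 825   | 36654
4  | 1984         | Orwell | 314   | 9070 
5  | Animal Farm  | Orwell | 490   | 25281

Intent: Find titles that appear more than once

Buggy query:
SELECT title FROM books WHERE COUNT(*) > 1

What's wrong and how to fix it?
Bug: WHERE can't reference COUNT(*); aggregates are computed after WHERE

Fix: GROUP BY title, then filter groups with HAVING COUNT(*) > 1

Corrected query:
SELECT title FROM books GROUP BY title HAVING COUNT(*) > 1

Result:
(no rows)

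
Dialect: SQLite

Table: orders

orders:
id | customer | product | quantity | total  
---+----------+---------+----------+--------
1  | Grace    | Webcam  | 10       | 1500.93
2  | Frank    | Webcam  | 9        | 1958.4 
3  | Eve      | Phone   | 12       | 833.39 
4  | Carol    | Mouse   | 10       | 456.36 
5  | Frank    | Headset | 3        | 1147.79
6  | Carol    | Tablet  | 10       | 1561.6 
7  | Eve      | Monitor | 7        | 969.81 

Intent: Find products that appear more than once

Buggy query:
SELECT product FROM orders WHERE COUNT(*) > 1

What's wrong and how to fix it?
Bug: COUNT(*) is an aggregate and cannot be used in WHERE

Fix: Group first, then use HAVING for the count condition

Corrected query:
SELECT product FROM orders GROUP BY product HAVING COUNT(*) > 1

Result:
product
-------
Webcam 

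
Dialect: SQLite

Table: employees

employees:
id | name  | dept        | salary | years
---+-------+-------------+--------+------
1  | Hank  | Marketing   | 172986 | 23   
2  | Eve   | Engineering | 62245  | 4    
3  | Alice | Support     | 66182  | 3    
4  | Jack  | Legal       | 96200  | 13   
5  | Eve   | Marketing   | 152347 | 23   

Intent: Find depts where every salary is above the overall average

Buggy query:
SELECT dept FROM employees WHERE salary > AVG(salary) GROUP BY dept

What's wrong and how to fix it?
Bug: WHERE evaluates per row before aggregation, so AVG() is unavailable

Fix: Compute the overall average in a scalar subquery and compare each group's MIN against it in HAVING

Corrected query:
SELECT dept FROM employees GROUP BY dept HAVING MIN(salary) > (SELECT AVG(salary) FROM employees)

Result:
dept     
---------
Marketing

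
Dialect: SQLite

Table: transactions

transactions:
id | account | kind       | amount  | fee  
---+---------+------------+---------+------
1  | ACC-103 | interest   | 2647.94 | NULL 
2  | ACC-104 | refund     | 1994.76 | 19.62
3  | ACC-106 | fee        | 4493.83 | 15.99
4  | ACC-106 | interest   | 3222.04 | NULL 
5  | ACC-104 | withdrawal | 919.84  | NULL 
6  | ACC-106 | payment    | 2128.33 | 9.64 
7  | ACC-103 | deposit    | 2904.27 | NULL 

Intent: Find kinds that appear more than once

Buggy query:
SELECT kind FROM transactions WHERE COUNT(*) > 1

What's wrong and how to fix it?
Bug: WHERE can't reference COUNT(*); aggregates are computed after WHERE

Fix: Group first, then use HAVING for the count condition

Corrected query:
SELECT kind FROM transactions GROUP BY kind HAVING COUNT(*) > 1

Result:
kind    
--------
interest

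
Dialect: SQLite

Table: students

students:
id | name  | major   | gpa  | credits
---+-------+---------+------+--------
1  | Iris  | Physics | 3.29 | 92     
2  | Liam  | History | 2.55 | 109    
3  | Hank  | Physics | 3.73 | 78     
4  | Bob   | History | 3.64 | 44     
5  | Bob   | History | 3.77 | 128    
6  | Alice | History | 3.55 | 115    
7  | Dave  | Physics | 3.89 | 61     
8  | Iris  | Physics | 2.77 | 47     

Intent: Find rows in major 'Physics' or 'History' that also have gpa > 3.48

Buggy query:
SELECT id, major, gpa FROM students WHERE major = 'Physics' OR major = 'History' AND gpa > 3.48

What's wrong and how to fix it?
Bug: Without parentheses, AND is evaluated before OR, so the gpa filter only applies to the 'History' branch

Fix: Add parentheses around the OR so the AND applies to both alternatives

Corrected query:
SELECT id, major, gpa FROM students WHERE (major = 'Physics' OR major = 'History') AND gpa > 3.48

Result:
id | major   | gpa 
---+---------+-----
3  | Physics | 3.73
4  | History | 3.64
5  | History | 3.77
6  | History | 3.55
7  | Physics | 3.89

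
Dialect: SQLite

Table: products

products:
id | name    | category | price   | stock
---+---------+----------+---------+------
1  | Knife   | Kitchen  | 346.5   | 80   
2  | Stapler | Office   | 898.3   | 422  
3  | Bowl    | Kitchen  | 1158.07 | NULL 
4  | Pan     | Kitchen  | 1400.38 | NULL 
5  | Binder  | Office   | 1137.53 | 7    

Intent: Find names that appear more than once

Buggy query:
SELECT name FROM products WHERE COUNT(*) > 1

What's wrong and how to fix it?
Bug: COUNT(*) is an aggregate and cannot be used in WHERE

Fix: Group first, then use HAVING for the count condition

Corrected query:
SELECT name FROM products GROUP BY name HAVING COUNT(*) > 1

Result:
(no rows)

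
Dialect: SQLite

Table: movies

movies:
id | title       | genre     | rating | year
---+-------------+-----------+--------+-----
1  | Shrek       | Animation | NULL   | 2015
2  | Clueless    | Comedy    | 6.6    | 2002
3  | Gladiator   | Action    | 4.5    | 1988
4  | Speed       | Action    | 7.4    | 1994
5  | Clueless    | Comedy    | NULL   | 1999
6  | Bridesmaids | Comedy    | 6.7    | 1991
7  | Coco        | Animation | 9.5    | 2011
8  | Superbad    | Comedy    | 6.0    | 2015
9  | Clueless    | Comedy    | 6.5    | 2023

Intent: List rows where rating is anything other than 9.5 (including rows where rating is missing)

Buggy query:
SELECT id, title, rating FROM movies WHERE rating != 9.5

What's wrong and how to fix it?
Bug: Inequality against NULL is unknown, not true; rows with NULL are dropped

Fix: Handle NULL separately with IS NULL alongside the inequality

Corrected query:
SELECT id, title, rating FROM movies WHERE rating != 9.5 OR rating IS NULL

Result:
id | title       | rating
---+-------------+-------
1  | Shrek       | NULL  
2  | Clueless    | 6.6   
3  | Gladiator   | 4.5   
4  | Speed       | 7.4   
5  | Clueless    | NULL  
6  | Bridesmaids | 6.7   
8  | Superbad    | 6     
9  | Clueless    | 6.5   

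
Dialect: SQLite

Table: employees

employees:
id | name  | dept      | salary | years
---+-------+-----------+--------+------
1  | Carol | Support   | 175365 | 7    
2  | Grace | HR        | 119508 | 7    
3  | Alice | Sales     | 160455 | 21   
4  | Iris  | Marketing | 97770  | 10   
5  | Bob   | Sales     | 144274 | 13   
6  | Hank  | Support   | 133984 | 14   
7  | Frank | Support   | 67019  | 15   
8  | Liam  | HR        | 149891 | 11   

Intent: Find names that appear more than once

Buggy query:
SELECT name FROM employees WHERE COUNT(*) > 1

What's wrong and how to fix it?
Bug: COUNT(*) is an aggregate and cannot be used in WHERE

Fix: GROUP BY name, then filter groups with HAVING COUNT(*) > 1

Corrected query:
SELECT name FROM employees GROUP BY name HAVING COUNT(*) > 1

Result:
(no rows)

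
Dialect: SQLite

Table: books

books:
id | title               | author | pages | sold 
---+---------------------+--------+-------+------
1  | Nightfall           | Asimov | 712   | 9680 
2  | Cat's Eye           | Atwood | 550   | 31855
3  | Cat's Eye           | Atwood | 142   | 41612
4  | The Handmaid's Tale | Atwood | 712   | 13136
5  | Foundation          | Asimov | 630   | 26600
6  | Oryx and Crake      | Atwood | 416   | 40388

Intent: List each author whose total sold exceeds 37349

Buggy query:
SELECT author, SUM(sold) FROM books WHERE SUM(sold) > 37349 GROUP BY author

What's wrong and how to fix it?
Bug: SUM(sold) is an aggregate, but WHERE filters rows before aggregation

Fix: Move the aggregate condition to a HAVING clause

Corrected query:
SELECT author, SUM(sold) FROM books GROUP BY author HAVING SUM(sold) > 37349

Result:
author | SUM(sold)
-------+----------
Atwood | 126991   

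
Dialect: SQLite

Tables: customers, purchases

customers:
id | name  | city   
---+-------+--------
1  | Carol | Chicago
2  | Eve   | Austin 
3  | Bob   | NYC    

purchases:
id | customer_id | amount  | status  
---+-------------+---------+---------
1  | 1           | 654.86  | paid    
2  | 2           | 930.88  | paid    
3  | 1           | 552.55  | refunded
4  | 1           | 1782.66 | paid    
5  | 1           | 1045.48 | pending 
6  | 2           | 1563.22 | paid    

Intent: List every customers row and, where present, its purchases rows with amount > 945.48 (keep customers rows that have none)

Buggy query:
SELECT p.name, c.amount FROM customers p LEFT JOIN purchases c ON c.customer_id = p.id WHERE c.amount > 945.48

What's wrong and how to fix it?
Bug: Filtering c.amount in WHERE discards the NULL rows produced by LEFT JOIN, turning it into an inner join

Fix: Move the right-table condition into the ON clause so unmatched parents are kept

Corrected query:
SELECT p.name, c.amount FROM customers p LEFT JOIN purchases c ON c.customer_id = p.id AND c.amount > 945.48

Result:
name  | amount 
------+--------
Carol | 1045.48
Carol | 1782.66
Eve   | 1563.22
Bob   | NULL   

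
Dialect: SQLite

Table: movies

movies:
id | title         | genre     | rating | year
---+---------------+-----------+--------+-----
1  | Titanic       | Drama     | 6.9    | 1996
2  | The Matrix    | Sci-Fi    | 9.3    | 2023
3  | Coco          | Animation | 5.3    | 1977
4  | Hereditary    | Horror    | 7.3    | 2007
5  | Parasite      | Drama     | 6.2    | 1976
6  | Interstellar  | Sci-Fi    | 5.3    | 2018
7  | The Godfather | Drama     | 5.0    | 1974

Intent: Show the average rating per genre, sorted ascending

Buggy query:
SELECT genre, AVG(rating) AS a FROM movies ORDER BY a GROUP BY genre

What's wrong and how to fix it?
Bug: ORDER BY appears before GROUP BY; SQL clause order requires GROUP BY first

Fix: Reorder: SELECT … FROM … GROUP BY … ORDER BY …

Corrected query:
SELECT genre, AVG(rating) AS a FROM movies GROUP BY genre ORDER BY a

Result:
genre     | a       
----------+---------
Animation | 5.3     
Drama     | 6.033333
Horror    | 7.3     
Sci-Fi    | 7.3     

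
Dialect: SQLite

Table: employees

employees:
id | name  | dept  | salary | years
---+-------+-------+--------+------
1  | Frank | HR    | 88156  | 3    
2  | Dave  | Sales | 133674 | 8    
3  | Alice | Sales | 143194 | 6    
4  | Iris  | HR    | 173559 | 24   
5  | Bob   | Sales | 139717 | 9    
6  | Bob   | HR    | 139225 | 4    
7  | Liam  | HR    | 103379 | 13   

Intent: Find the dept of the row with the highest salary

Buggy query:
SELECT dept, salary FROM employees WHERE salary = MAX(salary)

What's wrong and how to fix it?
Bug: MAX(salary) is an aggregate and cannot be used directly in WHERE

Fix: Use a subquery: WHERE salary = (SELECT MAX(salary) FROM employees)

Corrected query:
SELECT dept, salary FROM employees WHERE salary = (SELECT MAX(salary) FROM employees)

Result:
dept | salary
-----+-------
HR   | 173559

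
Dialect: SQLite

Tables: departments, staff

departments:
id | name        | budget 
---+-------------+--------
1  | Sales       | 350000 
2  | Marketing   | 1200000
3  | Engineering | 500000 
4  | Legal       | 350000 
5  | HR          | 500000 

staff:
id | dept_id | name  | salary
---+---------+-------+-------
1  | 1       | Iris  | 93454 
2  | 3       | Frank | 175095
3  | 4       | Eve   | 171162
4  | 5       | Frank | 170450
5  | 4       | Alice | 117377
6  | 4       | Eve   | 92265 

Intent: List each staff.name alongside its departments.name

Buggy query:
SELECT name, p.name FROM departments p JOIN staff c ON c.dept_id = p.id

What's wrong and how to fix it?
Bug: 'name' exists in both joined tables, so the database can't tell which one is meant

Fix: Qualify the column with its table alias (c.name)

Corrected query:
SELECT c.name, p.name FROM departments p JOIN staff c ON c.dept_id = p.id

Result:
name  | name       
------+------------
Iris  | Sales      
Frank | Engineering
Eve   | Legal      
Frank | HR         
Alice | Legal      
Eve   | Legal      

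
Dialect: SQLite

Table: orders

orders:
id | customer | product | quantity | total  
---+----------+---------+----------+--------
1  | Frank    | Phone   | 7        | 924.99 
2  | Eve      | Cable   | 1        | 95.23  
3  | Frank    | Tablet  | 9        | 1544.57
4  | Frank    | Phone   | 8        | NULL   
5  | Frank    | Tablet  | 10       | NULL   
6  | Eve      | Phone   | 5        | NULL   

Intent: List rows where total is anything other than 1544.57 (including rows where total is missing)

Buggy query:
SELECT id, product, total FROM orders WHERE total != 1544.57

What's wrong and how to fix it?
Bug: 'total != 1544.57' is unknown when total is NULL, so NULL rows are silently excluded

Fix: Add an explicit OR total IS NULL to include the missing-value rows

Corrected query:
SELECT id, product, total FROM orders WHERE total != 1544.57 OR total IS NULL

Result:
id | product | total 
---+---------+-------
1  | Phone   | 924.99
2  | Cable   | 95.23 
4  | Phone   | NULL  
5  | Tablet  | NULL  
6  | Phone   | NULL  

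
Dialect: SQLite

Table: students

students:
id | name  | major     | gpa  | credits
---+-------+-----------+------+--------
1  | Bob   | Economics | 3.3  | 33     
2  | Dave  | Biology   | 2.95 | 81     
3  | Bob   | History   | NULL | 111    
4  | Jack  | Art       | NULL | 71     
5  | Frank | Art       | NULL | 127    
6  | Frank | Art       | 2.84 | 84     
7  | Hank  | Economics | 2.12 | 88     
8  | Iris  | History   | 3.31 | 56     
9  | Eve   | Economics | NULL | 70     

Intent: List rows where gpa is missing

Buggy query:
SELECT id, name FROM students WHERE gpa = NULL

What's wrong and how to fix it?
Bug: Comparing to NULL with '=' never matches; NULL = NULL is unknown, not true

Fix: Use IS NULL to test for NULL

Corrected query:
SELECT id, name FROM students WHERE gpa IS NULL

Result:
id | name 
---+------
3  | Bob  
4  | Jack 
5  | Frank
9  | Eve  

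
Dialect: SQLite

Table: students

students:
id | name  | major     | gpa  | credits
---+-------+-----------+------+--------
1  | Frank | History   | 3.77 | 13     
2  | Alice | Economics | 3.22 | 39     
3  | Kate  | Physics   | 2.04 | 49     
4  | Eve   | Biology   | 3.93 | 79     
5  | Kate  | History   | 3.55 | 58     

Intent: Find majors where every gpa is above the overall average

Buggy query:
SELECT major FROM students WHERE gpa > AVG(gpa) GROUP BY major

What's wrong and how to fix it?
Bug: AVG() is an aggregate; it can't sit directly in WHERE

Fix: Use a subquery for AVG and a HAVING MIN(...) filter so the condition holds for every row in the group

Corrected query:
SELECT major FROM students GROUP BY major HAVING MIN(gpa) > (SELECT AVG(gpa) FROM students)

Result:
major  
-------
Biology
History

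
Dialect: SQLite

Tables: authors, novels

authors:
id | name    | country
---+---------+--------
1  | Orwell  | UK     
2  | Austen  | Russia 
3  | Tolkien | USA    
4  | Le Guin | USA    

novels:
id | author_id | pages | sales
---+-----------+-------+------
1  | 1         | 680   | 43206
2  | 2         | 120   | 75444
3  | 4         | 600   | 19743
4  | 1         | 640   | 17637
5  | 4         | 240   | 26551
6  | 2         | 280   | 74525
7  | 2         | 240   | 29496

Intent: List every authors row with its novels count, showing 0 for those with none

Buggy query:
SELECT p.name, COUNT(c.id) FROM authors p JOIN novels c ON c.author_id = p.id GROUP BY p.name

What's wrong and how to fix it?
Bug: An inner join excludes parents with zero children

Fix: Switch to LEFT JOIN to retain unmatched parent rows

Corrected query:
SELECT p.name, COUNT(c.id) FROM authors p LEFT JOIN novels c ON c.author_id = p.id GROUP BY p.name

Result:
name    | COUNT(c.id)
--------+------------
Austen  | 3          
Le Guin | 2          
Orwell  | 2          
Tolkien | 0          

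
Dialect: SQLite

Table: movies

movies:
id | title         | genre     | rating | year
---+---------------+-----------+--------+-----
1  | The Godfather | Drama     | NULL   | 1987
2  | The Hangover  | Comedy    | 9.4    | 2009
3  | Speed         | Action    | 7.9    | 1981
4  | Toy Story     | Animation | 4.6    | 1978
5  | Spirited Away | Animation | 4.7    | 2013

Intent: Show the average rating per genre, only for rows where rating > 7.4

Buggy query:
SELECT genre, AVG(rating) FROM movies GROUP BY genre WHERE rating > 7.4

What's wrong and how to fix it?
Bug: WHERE cannot follow GROUP BY

Fix: Place WHERE between FROM and GROUP BY

Corrected query:
SELECT genre, AVG(rating) FROM movies WHERE rating > 7.4 GROUP BY genre

Result:
genre  | AVG(rating)
-------+------------
Action | 7.9        
Comedy | 9.4        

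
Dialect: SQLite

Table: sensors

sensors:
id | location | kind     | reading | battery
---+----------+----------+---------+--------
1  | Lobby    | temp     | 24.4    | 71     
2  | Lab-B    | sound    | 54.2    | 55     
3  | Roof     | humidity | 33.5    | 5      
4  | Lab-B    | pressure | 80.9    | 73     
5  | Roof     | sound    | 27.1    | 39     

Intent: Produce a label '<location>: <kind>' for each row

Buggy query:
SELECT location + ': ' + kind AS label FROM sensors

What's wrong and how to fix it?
Bug: '+' is numeric addition; on text columns SQLite converts them to 0 instead of concatenating

Fix: Replace + with || to concatenate text

Corrected query:
SELECT location || ': ' || kind AS label FROM sensors

Result:
label          
---------------
Lobby: temp    
Lab-B: sound   
Roof: humidity 
Lab-B: pressure
Roof: sound    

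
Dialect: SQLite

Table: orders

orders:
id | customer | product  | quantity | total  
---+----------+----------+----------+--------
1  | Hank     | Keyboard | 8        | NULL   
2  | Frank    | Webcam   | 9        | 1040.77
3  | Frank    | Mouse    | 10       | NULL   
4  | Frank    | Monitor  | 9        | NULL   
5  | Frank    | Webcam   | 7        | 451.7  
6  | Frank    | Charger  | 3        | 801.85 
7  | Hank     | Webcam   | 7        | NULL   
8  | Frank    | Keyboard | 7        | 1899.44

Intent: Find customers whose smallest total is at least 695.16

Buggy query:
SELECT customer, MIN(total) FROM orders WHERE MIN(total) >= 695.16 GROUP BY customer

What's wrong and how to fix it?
Bug: Aggregates like MIN are computed per group after WHERE runs

Fix: Replace WHERE with HAVING after the GROUP BY

Corrected query:
SELECT customer, MIN(total) FROM orders GROUP BY customer HAVING MIN(total) >= 695.16

Result:
(no rows)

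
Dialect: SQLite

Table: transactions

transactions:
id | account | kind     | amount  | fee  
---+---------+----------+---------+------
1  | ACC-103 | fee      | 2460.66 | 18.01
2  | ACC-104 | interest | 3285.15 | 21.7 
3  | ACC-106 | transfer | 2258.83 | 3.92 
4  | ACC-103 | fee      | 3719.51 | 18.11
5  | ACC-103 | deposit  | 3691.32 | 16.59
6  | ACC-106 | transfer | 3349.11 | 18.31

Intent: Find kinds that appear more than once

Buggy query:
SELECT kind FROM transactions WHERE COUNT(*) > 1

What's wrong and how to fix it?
Bug: COUNT(*) is an aggregate and cannot be used in WHERE

Fix: Group first, then use HAVING for the count condition

Corrected query:
SELECT kind FROM transactions GROUP BY kind HAVING COUNT(*) > 1

Result:
kind    
--------
fee     
transfer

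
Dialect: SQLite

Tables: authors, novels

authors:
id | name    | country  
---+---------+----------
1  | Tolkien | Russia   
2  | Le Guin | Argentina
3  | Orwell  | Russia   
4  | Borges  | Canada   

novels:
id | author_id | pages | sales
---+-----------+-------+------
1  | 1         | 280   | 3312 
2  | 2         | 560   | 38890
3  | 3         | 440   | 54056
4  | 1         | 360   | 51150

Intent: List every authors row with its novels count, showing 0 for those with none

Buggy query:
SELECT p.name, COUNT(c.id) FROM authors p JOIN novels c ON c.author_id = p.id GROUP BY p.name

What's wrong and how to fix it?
Bug: INNER JOIN drops authors rows that have no matching novels rows

Fix: Use LEFT JOIN so parents without children still appear (COUNT(c.id) gives 0)

Corrected query:
SELECT p.name, COUNT(c.id) FROM authors p LEFT JOIN novels c ON c.author_id = p.id GROUP BY p.name

Result:
name    | COUNT(c.id)
--------+------------
Borges  | 0          
Le Guin | 1          
Orwell  | 1          
Tolkien | 2          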